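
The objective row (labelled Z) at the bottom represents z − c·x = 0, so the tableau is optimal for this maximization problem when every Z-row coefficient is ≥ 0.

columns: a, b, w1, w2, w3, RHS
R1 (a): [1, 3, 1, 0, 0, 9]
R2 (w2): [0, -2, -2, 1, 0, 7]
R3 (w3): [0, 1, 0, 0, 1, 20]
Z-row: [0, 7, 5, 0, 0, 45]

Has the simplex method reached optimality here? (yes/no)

Every Z-row coefficient is ≥ 0, so the tableau is optimal.

yes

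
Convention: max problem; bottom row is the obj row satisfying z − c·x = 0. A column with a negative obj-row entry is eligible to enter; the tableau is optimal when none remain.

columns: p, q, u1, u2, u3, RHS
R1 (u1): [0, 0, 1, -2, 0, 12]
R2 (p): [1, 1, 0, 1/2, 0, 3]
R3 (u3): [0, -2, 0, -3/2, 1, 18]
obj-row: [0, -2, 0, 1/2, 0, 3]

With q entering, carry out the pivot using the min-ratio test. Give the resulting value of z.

9

Ratio test on column q — row 1: entry 0 ≤ 0; row 2: 3/1 = 3; row 3: entry -2 ≤ 0. Minimum is 3 at row 2 (p leaves); pivot element 1.
Pivot on row 2; the obj-row RHS becomes 3 − (-2)·3 = 9.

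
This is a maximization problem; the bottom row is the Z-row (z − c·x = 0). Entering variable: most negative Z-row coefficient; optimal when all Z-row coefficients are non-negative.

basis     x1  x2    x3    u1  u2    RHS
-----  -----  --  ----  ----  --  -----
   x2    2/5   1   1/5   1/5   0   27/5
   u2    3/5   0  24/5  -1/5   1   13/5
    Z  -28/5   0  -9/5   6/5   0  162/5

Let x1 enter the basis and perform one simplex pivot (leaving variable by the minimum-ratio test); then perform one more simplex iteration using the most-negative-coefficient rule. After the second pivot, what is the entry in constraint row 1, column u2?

-2

Ratio test on column x1 — row 1: (27/5)/(2/5) = 27/2; row 2: (13/5)/(3/5) = 13/3. Minimum is 13/3 at row 2 (u2 leaves); pivot element 3/5.
Divide row 2 by 3/5; eliminate column x1 from the other rows.
Second iteration: most negative Z-row entry is -2/3 in column u1, so u1 enters.
Ratio test on column u1 — row 1: (11/3)/(1/3) = 11; row 2: entry -1/3 ≤ 0. Minimum is 11 at row 1 (x2 leaves); pivot element 1/3.
Divide row 1 by 1/3; eliminate column u1 from the other rows.
After both pivots, the entry at constraint row 1, column u2 is -2.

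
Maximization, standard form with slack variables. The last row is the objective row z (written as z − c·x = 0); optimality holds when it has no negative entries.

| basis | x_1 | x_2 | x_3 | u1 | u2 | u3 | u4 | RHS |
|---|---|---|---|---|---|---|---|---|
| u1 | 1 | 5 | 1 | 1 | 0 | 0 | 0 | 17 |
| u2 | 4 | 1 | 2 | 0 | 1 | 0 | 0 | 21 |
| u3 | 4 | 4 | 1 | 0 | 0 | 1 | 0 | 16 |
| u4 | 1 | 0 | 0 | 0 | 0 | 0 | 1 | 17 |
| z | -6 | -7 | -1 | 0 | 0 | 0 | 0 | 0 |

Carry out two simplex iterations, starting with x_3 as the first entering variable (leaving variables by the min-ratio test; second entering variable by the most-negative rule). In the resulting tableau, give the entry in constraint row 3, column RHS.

Ratio test on column x_3 — row 1: 17/1 = 17; row 2: 21/2 = 21/2; row 3: 16/1 = 16; row 4: entry 0 ≤ 0. Minimum is 21/2 at row 2 (u2 leaves); pivot element 2.
Divide row 2 by 2; eliminate column x_3 from the other rows.
Second iteration: most negative z-row entry is -13/2 in column x_2, so x_2 enters.
Ratio test on column x_2 — row 1: (13/2)/(9/2) = 13/9; row 2: (21/2)/(1/2) = 21; row 3: (11/2)/(7/2) = 11/7; row 4: entry 0 ≤ 0. Minimum is 13/9 at row 1 (u1 leaves); pivot element 9/2.
Divide row 1 by 9/2; eliminate column x_2 from the other rows.
After both pivots, the entry at constraint row 3, column RHS is 4/9.

4/9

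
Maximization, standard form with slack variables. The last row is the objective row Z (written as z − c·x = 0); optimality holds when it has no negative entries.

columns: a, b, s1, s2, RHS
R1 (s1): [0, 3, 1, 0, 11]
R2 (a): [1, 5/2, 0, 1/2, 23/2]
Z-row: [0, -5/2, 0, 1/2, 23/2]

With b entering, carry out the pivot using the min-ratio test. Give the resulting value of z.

62/3

Ratio test on column b — row 1: 11/3 = 11/3; row 2: (23/2)/(5/2) = 23/5. Minimum is 11/3 at row 1 (s1 leaves); pivot element 3.
Pivot on row 1; the Z-row RHS becomes 23/2 − (-5/2)·(11/3) = 62/3.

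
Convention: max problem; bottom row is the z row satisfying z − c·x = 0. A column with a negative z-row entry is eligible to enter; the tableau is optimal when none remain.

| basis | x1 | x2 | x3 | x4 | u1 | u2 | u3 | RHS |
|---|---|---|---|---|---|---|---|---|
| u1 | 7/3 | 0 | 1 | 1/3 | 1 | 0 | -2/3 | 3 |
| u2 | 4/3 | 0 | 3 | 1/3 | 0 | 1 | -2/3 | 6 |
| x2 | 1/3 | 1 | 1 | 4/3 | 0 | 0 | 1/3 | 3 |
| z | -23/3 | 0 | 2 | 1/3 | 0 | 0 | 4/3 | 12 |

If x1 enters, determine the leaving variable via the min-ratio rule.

Column x1 entries and ratios — u1: 3/(7/3) = 9/7; u2: 6/(4/3) = 9/2; x2: 3/(1/3) = 9.
Smallest ratio is 9/7 in the row of u1, so u1 leaves.

u1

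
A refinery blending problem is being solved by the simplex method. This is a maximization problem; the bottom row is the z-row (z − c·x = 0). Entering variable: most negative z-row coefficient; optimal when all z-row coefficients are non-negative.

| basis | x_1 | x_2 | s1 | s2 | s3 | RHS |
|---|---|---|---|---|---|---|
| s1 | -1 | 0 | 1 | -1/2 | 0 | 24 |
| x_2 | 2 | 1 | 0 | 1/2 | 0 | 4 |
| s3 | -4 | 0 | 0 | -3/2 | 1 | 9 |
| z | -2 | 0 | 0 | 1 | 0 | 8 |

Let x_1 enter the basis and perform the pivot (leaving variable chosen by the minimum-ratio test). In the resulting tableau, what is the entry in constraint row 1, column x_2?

Ratio test on column x_1 — row 1: entry -1 ≤ 0; row 2: 4/2 = 2; row 3: entry -4 ≤ 0. Minimum is 2 at row 2 (x_2 leaves); pivot element 2.
Divide row 2 by 2; eliminate column x_1 from the other rows.
Row 1 update in column x_2: 0 − (-1)·(1/2) = 1/2.

1/2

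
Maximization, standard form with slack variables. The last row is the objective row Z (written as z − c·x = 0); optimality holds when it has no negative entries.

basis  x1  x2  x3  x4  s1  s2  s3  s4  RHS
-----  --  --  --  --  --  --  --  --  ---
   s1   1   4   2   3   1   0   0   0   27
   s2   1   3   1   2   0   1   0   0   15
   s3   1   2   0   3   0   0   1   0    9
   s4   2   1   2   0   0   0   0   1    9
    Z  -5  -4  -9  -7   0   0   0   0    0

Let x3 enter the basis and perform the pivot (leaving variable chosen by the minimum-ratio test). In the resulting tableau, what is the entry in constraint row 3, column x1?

1

Ratio test on column x3 — row 1: 27/2 = 27/2; row 2: 15/1 = 15; row 3: entry 0 ≤ 0; row 4: 9/2 = 9/2. Minimum is 9/2 at row 4 (s4 leaves); pivot element 2.
Divide row 4 by 2; eliminate column x3 from the other rows.
Row 3 update in column x1: 1 − 0·1 = 1.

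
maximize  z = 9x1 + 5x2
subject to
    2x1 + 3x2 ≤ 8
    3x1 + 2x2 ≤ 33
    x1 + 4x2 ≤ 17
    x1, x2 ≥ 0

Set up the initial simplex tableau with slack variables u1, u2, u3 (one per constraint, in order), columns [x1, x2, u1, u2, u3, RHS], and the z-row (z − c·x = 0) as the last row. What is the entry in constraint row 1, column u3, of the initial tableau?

0

Slack u3 belongs to constraint 3; its column is the unit vector e_3, so the entry in row 1 is 0.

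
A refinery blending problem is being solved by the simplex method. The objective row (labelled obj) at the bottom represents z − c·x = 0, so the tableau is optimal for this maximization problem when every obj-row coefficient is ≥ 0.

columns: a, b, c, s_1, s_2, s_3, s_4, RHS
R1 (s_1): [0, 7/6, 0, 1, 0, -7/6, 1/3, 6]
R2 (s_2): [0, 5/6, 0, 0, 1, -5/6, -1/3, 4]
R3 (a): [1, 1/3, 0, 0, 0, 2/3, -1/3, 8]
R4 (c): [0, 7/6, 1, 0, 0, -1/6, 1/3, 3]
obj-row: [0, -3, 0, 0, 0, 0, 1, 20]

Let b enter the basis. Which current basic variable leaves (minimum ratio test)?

Column b entries and ratios — s_1: 6/(7/6) = 36/7; s_2: 4/(5/6) = 24/5; a: 8/(1/3) = 24; c: 3/(7/6) = 18/7.
Smallest ratio is 18/7 in the row of c, so c leaves.

c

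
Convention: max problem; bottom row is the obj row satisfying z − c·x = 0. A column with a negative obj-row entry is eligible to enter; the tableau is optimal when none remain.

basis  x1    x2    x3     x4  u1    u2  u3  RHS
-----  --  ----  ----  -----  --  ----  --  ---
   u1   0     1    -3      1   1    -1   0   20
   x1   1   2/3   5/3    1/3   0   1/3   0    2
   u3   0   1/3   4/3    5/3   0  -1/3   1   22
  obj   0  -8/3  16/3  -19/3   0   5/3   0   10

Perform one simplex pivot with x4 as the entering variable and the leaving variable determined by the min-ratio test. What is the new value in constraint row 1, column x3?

-8

Ratio test on column x4 — row 1: 20/1 = 20; row 2: 2/(1/3) = 6; row 3: 22/(5/3) = 66/5. Minimum is 6 at row 2 (x1 leaves); pivot element 1/3.
Divide row 2 by 1/3; eliminate column x4 from the other rows.
Row 1 update in column x3: -3 − 1·5 = -8.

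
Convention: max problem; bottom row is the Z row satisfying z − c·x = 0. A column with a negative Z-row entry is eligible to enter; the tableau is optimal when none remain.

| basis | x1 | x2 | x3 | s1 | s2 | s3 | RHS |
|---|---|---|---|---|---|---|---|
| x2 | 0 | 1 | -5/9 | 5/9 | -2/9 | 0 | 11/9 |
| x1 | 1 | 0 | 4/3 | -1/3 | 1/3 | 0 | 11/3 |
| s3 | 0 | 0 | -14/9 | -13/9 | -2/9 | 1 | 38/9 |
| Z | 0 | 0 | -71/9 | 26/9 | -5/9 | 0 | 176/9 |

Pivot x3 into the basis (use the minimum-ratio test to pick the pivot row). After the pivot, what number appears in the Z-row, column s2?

17/12

Ratio test on column x3 — row 1: entry -5/9 ≤ 0; row 2: (11/3)/(4/3) = 11/4; row 3: entry -14/9 ≤ 0. Minimum is 11/4 at row 2 (x1 leaves); pivot element 4/3.
Divide row 2 by 4/3; eliminate column x3 from the other rows.
Z-row update in column s2: -5/9 − (-71/9)·(1/4) = 17/12.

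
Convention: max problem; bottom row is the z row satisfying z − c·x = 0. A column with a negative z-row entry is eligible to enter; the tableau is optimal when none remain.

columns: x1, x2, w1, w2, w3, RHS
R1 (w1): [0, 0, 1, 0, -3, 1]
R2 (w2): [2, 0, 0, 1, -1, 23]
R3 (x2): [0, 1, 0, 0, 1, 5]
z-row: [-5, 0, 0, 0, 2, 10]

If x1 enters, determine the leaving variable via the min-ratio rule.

w2

Column x1 entries and ratios — w1: 0 ≤ 0, skip; w2: 23/2 = 23/2; x2: 0 ≤ 0, skip.
Smallest ratio is 23/2 in the row of w2, so w2 leaves.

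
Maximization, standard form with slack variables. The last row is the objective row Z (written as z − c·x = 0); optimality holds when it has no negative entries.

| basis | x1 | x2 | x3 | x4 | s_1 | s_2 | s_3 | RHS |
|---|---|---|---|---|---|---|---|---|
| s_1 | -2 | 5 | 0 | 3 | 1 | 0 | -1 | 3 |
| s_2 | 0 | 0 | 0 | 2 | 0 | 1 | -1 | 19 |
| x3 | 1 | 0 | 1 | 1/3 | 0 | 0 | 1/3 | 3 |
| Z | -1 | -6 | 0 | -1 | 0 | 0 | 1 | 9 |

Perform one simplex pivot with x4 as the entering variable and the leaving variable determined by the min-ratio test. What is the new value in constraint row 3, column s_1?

Ratio test on column x4 — row 1: 3/3 = 1; row 2: 19/2 = 19/2; row 3: 3/(1/3) = 9. Minimum is 1 at row 1 (s_1 leaves); pivot element 3.
Divide row 1 by 3; eliminate column x4 from the other rows.
Row 3 update in column s_1: 0 − (1/3)·(1/3) = -1/9.

-1/9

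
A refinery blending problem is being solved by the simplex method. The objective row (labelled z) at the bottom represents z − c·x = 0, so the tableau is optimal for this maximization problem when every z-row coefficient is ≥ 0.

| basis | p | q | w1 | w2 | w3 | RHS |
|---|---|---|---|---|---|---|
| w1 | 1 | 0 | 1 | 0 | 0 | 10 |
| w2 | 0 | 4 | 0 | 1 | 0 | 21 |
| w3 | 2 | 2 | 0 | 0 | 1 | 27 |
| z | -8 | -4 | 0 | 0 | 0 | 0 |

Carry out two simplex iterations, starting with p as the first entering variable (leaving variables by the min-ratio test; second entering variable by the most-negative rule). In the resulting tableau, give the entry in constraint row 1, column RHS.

Ratio test on column p — row 1: 10/1 = 10; row 2: entry 0 ≤ 0; row 3: 27/2 = 27/2. Minimum is 10 at row 1 (w1 leaves); pivot element 1.
Divide row 1 by 1; eliminate column p from the other rows.
Second iteration: most negative z-row entry is -4 in column q, so q enters.
Ratio test on column q — row 1: entry 0 ≤ 0; row 2: 21/4 = 21/4; row 3: 7/2 = 7/2. Minimum is 7/2 at row 3 (w3 leaves); pivot element 2.
Divide row 3 by 2; eliminate column q from the other rows.
After both pivots, the entry at constraint row 1, column RHS is 10.

10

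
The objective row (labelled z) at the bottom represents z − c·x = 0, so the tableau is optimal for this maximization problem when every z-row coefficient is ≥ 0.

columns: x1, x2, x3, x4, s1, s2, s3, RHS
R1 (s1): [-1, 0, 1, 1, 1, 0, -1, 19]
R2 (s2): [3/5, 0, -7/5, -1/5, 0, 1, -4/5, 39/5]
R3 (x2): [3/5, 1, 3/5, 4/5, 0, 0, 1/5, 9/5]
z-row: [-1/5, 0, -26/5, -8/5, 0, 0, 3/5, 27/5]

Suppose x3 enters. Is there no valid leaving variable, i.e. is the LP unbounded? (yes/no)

no

Column x3 has positive entries in row(s) 1, 3, so the ratio test bounds it — not unbounded.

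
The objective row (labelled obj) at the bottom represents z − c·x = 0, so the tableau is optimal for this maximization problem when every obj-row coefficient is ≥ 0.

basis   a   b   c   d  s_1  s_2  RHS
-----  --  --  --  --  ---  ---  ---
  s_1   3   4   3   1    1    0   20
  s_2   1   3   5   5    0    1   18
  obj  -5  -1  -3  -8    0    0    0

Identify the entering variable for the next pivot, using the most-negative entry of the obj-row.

Negative obj-row entries: a: -5, b: -1, c: -3, d: -8.
The most negative is -8 in column d, so d enters.

d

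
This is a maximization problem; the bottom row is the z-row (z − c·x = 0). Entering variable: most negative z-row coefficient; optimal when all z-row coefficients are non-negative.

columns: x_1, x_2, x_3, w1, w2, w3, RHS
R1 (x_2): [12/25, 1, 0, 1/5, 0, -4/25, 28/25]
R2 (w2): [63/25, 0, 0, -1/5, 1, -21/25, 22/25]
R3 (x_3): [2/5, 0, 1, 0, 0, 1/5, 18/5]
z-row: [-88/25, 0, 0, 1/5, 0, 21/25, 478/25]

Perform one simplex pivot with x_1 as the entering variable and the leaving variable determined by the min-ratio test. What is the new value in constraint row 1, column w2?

-4/21

Ratio test on column x_1 — row 1: (28/25)/(12/25) = 7/3; row 2: (22/25)/(63/25) = 22/63; row 3: (18/5)/(2/5) = 9. Minimum is 22/63 at row 2 (w2 leaves); pivot element 63/25.
Divide row 2 by 63/25; eliminate column x_1 from the other rows.
Row 1 update in column w2: 0 − (12/25)·(25/63) = -4/21.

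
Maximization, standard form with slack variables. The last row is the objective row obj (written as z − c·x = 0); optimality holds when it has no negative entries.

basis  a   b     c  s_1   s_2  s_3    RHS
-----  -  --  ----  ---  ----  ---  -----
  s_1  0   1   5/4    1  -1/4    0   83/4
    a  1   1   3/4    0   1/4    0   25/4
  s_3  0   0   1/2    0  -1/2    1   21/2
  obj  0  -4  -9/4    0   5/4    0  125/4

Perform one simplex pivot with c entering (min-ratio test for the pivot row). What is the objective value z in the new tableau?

Ratio test on column c — row 1: (83/4)/(5/4) = 83/5; row 2: (25/4)/(3/4) = 25/3; row 3: (21/2)/(1/2) = 21. Minimum is 25/3 at row 2 (a leaves); pivot element 3/4.
Pivot on row 2; the obj-row RHS becomes 125/4 − (-9/4)·(25/3) = 50.

50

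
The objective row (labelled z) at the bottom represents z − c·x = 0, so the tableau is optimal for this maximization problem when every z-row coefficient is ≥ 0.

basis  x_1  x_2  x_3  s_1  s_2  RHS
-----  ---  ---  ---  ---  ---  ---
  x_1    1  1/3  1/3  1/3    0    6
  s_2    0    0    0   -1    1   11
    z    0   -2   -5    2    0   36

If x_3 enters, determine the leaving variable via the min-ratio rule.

Column x_3 entries and ratios — x_1: 6/(1/3) = 18; s_2: 0 ≤ 0, skip.
Smallest ratio is 18 in the row of x_1, so x_1 leaves.

x_1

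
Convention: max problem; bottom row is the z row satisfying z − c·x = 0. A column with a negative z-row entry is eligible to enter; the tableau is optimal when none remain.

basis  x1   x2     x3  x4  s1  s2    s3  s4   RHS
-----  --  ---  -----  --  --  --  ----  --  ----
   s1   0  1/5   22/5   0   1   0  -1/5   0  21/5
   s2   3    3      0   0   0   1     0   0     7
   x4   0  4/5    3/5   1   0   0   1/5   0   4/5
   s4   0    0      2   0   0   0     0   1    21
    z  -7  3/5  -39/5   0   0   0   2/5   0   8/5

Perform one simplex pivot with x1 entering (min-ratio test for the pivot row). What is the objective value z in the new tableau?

269/15

Ratio test on column x1 — row 1: entry 0 ≤ 0; row 2: 7/3 = 7/3; row 3: entry 0 ≤ 0; row 4: entry 0 ≤ 0. Minimum is 7/3 at row 2 (s2 leaves); pivot element 3.
Pivot on row 2; the z-row RHS becomes 8/5 − (-7)·(7/3) = 269/15.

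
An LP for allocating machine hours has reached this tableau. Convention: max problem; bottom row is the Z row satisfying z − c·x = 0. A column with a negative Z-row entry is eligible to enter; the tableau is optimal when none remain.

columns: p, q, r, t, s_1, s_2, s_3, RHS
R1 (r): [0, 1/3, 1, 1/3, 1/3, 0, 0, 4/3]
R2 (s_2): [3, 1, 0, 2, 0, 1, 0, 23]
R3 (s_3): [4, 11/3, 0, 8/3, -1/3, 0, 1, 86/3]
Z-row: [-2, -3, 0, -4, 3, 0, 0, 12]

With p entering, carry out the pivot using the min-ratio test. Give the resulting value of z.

79/3

Ratio test on column p — row 1: entry 0 ≤ 0; row 2: 23/3 = 23/3; row 3: (86/3)/4 = 43/6. Minimum is 43/6 at row 3 (s_3 leaves); pivot element 4.
Pivot on row 3; the Z-row RHS becomes 12 − (-2)·(43/6) = 79/3.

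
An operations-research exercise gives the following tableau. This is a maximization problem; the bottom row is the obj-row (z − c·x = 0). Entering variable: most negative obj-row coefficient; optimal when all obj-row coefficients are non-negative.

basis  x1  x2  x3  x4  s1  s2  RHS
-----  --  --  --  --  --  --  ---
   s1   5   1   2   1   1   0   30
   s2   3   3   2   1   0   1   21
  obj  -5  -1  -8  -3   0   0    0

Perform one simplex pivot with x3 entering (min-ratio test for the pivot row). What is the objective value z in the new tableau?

84

Ratio test on column x3 — row 1: 30/2 = 15; row 2: 21/2 = 21/2. Minimum is 21/2 at row 2 (s2 leaves); pivot element 2.
Pivot on row 2; the obj-row RHS becomes 0 − (-8)·(21/2) = 84.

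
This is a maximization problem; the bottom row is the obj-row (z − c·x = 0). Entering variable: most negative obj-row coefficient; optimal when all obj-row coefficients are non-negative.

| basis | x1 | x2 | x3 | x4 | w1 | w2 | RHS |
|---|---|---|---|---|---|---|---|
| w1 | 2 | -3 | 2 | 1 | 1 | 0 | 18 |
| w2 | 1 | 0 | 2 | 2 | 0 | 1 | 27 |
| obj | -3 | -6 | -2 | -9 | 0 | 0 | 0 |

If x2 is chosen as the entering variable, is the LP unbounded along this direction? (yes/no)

yes

Every constraint-row entry in column x2 is ≤ 0, so increasing x2 is unbounded.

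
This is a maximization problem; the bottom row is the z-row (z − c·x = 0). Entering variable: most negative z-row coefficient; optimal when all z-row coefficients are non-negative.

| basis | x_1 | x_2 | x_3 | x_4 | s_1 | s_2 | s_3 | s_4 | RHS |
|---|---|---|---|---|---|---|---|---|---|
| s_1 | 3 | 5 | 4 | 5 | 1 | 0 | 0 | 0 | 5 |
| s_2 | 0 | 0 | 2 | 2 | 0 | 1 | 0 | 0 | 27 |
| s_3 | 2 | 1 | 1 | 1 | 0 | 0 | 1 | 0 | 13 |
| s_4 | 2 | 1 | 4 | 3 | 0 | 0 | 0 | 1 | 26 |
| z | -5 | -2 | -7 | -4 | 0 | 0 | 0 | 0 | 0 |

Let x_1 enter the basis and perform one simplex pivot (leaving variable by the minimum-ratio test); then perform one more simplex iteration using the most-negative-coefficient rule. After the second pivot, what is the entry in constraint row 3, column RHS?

Ratio test on column x_1 — row 1: 5/3 = 5/3; row 2: entry 0 ≤ 0; row 3: 13/2 = 13/2; row 4: 26/2 = 13. Minimum is 5/3 at row 1 (s_1 leaves); pivot element 3.
Divide row 1 by 3; eliminate column x_1 from the other rows.
Second iteration: most negative z-row entry is -1/3 in column x_3, so x_3 enters.
Ratio test on column x_3 — row 1: (5/3)/(4/3) = 5/4; row 2: 27/2 = 27/2; row 3: entry -5/3 ≤ 0; row 4: (68/3)/(4/3) = 17. Minimum is 5/4 at row 1 (x_1 leaves); pivot element 4/3.
Divide row 1 by 4/3; eliminate column x_3 from the other rows.
After both pivots, the entry at constraint row 3, column RHS is 47/4.

47/4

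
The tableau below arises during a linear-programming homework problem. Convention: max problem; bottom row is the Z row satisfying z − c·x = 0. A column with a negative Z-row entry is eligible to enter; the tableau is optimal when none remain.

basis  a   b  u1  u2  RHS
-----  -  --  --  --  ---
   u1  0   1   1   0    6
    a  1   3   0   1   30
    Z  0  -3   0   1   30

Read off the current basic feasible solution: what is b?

b is not in the basis, so in the current basic feasible solution b = 0.

0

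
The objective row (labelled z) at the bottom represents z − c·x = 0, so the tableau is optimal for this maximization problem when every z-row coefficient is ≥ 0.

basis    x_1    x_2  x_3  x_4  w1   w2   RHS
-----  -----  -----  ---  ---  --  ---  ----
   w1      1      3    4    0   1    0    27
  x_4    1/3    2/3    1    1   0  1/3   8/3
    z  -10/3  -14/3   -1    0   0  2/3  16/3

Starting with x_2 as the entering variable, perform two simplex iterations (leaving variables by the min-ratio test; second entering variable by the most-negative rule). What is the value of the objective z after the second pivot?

32

Ratio test on column x_2 — row 1: 27/3 = 9; row 2: (8/3)/(2/3) = 4. Minimum is 4 at row 2 (x_4 leaves); pivot element 2/3.
Pivot on row 2; the z-row RHS becomes 16/3 − (-14/3)·4 = 24.
Next entering variable (most negative z-row entry -1): x_1.
Ratio test on column x_1 — row 1: entry -1/2 ≤ 0; row 2: 4/(1/2) = 8. Minimum is 8 at row 2 (x_2 leaves); pivot element 1/2.
After the second pivot the z-row RHS is 24 − (-1)·8 = 32.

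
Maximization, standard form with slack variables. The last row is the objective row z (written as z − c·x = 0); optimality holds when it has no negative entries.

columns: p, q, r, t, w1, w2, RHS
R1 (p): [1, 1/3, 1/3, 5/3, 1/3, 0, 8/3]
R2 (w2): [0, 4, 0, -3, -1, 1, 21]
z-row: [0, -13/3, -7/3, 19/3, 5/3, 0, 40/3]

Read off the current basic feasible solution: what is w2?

w2 is basic (row 2); its value is the RHS of that row, 21.

21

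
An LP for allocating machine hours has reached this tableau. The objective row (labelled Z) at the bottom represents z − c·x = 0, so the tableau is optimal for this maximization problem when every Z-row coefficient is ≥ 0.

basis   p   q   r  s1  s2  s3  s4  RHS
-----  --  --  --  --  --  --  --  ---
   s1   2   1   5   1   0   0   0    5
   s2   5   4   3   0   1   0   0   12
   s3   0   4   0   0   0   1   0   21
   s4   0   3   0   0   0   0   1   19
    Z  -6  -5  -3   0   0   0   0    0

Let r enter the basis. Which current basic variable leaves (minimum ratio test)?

s1

Column r entries and ratios — s1: 5/5 = 1; s2: 12/3 = 4; s3: 0 ≤ 0, skip; s4: 0 ≤ 0, skip.
Smallest ratio is 1 in the row of s1, so s1 leaves.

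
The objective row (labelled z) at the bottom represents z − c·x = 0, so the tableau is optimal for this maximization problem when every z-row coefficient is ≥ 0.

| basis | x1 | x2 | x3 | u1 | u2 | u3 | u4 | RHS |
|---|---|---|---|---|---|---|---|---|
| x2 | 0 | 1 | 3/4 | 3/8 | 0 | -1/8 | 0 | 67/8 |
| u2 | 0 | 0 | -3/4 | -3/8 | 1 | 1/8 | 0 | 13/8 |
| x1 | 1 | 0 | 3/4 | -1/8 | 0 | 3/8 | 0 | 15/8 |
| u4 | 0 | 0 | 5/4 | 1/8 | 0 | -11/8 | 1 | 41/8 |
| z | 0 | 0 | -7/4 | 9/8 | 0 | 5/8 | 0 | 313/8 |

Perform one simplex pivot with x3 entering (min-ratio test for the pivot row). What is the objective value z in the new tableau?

Ratio test on column x3 — row 1: (67/8)/(3/4) = 67/6; row 2: entry -3/4 ≤ 0; row 3: (15/8)/(3/4) = 5/2; row 4: (41/8)/(5/4) = 41/10. Minimum is 5/2 at row 3 (x1 leaves); pivot element 3/4.
Pivot on row 3; the z-row RHS becomes 313/8 − (-7/4)·(5/2) = 87/2.

87/2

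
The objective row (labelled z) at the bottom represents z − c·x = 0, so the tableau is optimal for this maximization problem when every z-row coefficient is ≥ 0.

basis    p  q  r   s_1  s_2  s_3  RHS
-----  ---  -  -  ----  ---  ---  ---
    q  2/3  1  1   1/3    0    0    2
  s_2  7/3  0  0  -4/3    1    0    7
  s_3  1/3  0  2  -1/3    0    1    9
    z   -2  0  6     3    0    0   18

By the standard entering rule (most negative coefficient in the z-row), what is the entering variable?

Negative z-row entries: p: -2.
The most negative is -2 in column p, so p enters.

p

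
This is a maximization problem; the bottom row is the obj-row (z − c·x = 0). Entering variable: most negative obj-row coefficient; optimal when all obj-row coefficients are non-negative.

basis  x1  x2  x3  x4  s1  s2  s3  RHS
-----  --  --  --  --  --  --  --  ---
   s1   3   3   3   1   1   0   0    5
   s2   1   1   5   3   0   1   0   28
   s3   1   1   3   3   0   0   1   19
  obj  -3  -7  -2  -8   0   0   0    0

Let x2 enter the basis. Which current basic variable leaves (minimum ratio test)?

Column x2 entries and ratios — s1: 5/3 = 5/3; s2: 28/1 = 28; s3: 19/1 = 19.
Smallest ratio is 5/3 in the row of s1, so s1 leaves.

s1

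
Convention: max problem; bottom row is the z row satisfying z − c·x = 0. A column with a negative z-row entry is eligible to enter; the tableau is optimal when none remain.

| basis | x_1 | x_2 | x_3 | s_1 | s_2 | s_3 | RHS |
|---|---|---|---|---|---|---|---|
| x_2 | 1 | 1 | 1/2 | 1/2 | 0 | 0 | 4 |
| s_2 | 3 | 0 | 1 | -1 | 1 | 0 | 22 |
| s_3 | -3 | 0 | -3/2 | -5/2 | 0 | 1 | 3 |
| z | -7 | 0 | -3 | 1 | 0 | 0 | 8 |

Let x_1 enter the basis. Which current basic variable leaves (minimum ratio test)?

x_2

Column x_1 entries and ratios — x_2: 4/1 = 4; s_2: 22/3 = 22/3; s_3: -3 ≤ 0, skip.
Smallest ratio is 4 in the row of x_2, so x_2 leaves.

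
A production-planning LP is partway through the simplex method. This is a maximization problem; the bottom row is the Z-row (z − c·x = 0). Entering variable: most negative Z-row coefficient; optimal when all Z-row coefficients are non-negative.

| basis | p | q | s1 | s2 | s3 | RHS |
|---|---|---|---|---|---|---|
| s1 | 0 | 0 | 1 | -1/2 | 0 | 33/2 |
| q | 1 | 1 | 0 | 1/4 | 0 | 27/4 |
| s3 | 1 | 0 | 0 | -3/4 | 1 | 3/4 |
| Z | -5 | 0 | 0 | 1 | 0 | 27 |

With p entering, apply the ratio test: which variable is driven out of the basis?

Column p entries and ratios — s1: 0 ≤ 0, skip; q: (27/4)/1 = 27/4; s3: (3/4)/1 = 3/4.
Smallest ratio is 3/4 in the row of s3, so s3 leaves.

s3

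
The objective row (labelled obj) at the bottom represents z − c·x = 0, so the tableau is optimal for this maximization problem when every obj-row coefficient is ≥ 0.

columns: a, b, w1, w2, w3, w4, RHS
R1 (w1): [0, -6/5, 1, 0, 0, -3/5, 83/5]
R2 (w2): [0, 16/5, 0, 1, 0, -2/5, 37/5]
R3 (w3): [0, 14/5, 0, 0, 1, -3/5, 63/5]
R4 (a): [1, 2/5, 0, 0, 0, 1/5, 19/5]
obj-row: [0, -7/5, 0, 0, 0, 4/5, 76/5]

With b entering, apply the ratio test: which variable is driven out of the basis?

Column b entries and ratios — w1: -6/5 ≤ 0, skip; w2: (37/5)/(16/5) = 37/16; w3: (63/5)/(14/5) = 9/2; a: (19/5)/(2/5) = 19/2.
Smallest ratio is 37/16 in the row of w2, so w2 leaves.

w2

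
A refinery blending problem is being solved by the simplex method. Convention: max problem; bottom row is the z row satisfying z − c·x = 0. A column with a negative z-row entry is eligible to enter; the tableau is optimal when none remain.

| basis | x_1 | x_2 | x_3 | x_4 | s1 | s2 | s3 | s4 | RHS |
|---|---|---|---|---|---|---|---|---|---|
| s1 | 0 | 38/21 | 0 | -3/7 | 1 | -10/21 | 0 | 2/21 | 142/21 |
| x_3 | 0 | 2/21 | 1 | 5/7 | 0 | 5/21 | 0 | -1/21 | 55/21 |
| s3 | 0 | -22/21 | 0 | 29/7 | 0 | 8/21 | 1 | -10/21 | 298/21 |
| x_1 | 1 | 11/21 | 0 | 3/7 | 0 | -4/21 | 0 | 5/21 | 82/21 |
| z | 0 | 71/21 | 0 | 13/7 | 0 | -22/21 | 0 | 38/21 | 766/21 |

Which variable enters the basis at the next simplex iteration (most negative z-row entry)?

s2

Negative z-row entries: s2: -22/21.
The most negative is -22/21 in column s2, so s2 enters.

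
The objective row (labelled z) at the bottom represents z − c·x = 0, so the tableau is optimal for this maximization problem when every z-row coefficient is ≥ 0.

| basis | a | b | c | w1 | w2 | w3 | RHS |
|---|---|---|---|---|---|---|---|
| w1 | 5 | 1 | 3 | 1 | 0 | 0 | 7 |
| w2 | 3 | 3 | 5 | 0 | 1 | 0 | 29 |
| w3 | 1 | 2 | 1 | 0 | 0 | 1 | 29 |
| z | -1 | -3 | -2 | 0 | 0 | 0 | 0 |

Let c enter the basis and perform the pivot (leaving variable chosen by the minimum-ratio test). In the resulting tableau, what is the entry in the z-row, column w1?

Ratio test on column c — row 1: 7/3 = 7/3; row 2: 29/5 = 29/5; row 3: 29/1 = 29. Minimum is 7/3 at row 1 (w1 leaves); pivot element 3.
Divide row 1 by 3; eliminate column c from the other rows.
z-row update in column w1: 0 − (-2)·(1/3) = 2/3.

2/3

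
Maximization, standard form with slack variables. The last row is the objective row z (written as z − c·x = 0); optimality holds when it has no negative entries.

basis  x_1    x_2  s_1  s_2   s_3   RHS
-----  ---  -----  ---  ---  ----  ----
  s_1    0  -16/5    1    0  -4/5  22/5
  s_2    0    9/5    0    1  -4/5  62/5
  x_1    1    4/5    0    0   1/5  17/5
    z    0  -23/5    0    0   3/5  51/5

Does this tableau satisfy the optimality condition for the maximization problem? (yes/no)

no

The z-row has a negative entry -23/5 in column x_2, so it is not optimal.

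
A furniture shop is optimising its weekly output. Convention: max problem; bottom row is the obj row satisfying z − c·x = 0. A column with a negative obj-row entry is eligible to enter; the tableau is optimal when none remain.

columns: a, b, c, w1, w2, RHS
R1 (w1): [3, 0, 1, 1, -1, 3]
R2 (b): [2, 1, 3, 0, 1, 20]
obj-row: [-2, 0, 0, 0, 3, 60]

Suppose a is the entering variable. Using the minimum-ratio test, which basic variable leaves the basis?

w1

Column a entries and ratios — w1: 3/3 = 1; b: 20/2 = 10.
Smallest ratio is 1 in the row of w1, so w1 leaves.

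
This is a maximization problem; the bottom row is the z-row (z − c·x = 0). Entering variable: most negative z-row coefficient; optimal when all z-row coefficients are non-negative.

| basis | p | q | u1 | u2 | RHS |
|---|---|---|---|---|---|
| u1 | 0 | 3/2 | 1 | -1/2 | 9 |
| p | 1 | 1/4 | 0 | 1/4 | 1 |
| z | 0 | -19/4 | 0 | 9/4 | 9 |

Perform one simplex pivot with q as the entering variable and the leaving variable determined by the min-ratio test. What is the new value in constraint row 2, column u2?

Ratio test on column q — row 1: 9/(3/2) = 6; row 2: 1/(1/4) = 4. Minimum is 4 at row 2 (p leaves); pivot element 1/4.
Divide row 2 by 1/4; eliminate column q from the other rows.
In the new row 2, the u2 entry is the old entry divided by the pivot: (1/4)/(1/4) = 1.

1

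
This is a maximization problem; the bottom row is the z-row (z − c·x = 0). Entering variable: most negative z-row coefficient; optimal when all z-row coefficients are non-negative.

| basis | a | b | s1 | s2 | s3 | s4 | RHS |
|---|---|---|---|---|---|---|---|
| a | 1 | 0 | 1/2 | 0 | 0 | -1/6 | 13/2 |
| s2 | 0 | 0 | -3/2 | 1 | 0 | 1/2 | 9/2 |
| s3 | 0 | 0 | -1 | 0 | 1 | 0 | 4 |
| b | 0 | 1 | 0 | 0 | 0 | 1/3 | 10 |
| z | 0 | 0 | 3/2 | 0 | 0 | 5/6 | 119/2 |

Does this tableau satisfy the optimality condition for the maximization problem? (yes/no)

Every z-row coefficient is ≥ 0, so the tableau is optimal.

yes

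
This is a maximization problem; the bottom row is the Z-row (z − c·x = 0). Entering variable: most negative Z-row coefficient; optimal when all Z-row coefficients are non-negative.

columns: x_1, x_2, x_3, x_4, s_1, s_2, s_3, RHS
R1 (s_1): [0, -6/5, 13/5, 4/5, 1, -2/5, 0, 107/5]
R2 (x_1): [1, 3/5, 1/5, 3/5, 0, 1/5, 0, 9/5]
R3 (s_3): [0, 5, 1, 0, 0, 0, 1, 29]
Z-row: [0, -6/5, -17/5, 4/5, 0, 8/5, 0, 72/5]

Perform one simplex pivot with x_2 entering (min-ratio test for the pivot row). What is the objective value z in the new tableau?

Ratio test on column x_2 — row 1: entry -6/5 ≤ 0; row 2: (9/5)/(3/5) = 3; row 3: 29/5 = 29/5. Minimum is 3 at row 2 (x_1 leaves); pivot element 3/5.
Pivot on row 2; the Z-row RHS becomes 72/5 − (-6/5)·3 = 18.

18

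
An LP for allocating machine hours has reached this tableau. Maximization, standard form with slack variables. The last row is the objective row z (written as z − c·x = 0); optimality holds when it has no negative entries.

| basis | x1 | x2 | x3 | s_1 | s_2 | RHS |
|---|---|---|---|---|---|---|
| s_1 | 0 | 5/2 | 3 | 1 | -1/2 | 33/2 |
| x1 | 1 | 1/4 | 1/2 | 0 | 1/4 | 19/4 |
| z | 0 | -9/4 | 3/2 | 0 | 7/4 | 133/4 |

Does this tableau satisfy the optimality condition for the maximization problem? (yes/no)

no

The z-row has a negative entry -9/4 in column x2, so it is not optimal.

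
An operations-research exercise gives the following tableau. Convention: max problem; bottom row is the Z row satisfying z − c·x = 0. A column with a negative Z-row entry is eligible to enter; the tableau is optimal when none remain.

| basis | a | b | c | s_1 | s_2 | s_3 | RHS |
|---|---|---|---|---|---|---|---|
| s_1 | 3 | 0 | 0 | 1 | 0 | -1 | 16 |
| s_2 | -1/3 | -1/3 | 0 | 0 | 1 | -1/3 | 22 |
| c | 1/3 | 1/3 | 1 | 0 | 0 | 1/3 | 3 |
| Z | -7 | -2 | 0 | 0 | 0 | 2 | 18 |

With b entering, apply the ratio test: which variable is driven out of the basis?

c

Column b entries and ratios — s_1: 0 ≤ 0, skip; s_2: -1/3 ≤ 0, skip; c: 3/(1/3) = 9.
Smallest ratio is 9 in the row of c, so c leaves.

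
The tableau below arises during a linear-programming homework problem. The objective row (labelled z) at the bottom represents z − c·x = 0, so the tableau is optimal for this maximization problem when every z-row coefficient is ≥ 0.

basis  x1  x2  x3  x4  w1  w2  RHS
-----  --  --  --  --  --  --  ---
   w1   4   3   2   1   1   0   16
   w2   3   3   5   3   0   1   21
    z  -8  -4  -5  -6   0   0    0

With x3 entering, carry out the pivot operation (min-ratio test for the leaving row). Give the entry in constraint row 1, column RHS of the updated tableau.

Ratio test on column x3 — row 1: 16/2 = 8; row 2: 21/5 = 21/5. Minimum is 21/5 at row 2 (w2 leaves); pivot element 5.
Divide row 2 by 5; eliminate column x3 from the other rows.
Row 1 update in column RHS: 16 − 2·(21/5) = 38/5.

38/5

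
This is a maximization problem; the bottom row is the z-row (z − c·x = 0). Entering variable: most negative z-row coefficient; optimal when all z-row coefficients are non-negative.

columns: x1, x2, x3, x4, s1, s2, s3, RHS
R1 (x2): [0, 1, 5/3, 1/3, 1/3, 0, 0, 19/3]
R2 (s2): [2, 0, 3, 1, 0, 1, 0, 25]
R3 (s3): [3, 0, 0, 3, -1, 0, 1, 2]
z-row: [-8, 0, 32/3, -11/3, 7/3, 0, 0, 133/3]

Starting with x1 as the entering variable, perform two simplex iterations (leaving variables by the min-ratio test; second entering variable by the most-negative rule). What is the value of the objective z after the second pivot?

56

Ratio test on column x1 — row 1: entry 0 ≤ 0; row 2: 25/2 = 25/2; row 3: 2/3 = 2/3. Minimum is 2/3 at row 3 (s3 leaves); pivot element 3.
Pivot on row 3; the z-row RHS becomes 133/3 − (-8)·(2/3) = 149/3.
Next entering variable (most negative z-row entry -1/3): s1.
Ratio test on column s1 — row 1: (19/3)/(1/3) = 19; row 2: (71/3)/(2/3) = 71/2; row 3: entry -1/3 ≤ 0. Minimum is 19 at row 1 (x2 leaves); pivot element 1/3.
After the second pivot the z-row RHS is 149/3 − (-1/3)·19 = 56.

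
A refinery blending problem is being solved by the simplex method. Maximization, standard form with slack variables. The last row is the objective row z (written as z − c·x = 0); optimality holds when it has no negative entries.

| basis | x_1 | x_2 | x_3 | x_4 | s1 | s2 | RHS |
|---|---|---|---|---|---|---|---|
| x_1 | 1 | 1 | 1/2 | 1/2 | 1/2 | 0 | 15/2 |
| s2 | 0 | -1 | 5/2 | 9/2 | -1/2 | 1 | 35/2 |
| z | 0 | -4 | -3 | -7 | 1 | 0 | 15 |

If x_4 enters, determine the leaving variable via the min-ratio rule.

Column x_4 entries and ratios — x_1: (15/2)/(1/2) = 15; s2: (35/2)/(9/2) = 35/9.
Smallest ratio is 35/9 in the row of s2, so s2 leaves.

s2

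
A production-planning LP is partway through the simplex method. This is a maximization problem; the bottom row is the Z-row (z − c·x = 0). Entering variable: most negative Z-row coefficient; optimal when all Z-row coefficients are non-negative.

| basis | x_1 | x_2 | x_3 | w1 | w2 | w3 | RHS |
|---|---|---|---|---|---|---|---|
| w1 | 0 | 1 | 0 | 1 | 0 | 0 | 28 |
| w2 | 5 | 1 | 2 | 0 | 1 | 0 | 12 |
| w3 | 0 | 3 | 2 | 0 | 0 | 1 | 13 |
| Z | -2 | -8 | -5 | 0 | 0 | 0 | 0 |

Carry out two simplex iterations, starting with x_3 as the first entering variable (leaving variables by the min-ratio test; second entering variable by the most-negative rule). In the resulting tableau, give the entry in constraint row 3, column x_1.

-5/2

Ratio test on column x_3 — row 1: entry 0 ≤ 0; row 2: 12/2 = 6; row 3: 13/2 = 13/2. Minimum is 6 at row 2 (w2 leaves); pivot element 2.
Divide row 2 by 2; eliminate column x_3 from the other rows.
Second iteration: most negative Z-row entry is -11/2 in column x_2, so x_2 enters.
Ratio test on column x_2 — row 1: 28/1 = 28; row 2: 6/(1/2) = 12; row 3: 1/2 = 1/2. Minimum is 1/2 at row 3 (w3 leaves); pivot element 2.
Divide row 3 by 2; eliminate column x_2 from the other rows.
After both pivots, the entry at constraint row 3, column x_1 is -5/2.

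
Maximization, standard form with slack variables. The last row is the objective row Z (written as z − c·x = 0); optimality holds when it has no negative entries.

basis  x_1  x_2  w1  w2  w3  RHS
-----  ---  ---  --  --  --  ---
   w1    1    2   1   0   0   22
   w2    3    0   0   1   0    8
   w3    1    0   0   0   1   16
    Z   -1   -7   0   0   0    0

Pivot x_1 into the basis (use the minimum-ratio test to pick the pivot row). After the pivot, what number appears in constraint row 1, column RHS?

Ratio test on column x_1 — row 1: 22/1 = 22; row 2: 8/3 = 8/3; row 3: 16/1 = 16. Minimum is 8/3 at row 2 (w2 leaves); pivot element 3.
Divide row 2 by 3; eliminate column x_1 from the other rows.
Row 1 update in column RHS: 22 − 1·(8/3) = 58/3.

58/3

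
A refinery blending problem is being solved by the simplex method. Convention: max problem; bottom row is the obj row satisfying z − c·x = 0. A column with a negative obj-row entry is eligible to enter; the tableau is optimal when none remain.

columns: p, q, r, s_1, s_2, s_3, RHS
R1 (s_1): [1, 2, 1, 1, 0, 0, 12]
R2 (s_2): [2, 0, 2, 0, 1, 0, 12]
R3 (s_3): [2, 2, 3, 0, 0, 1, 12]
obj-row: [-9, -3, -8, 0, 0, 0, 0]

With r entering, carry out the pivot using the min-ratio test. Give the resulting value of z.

32

Ratio test on column r — row 1: 12/1 = 12; row 2: 12/2 = 6; row 3: 12/3 = 4. Minimum is 4 at row 3 (s_3 leaves); pivot element 3.
Pivot on row 3; the obj-row RHS becomes 0 − (-8)·4 = 32.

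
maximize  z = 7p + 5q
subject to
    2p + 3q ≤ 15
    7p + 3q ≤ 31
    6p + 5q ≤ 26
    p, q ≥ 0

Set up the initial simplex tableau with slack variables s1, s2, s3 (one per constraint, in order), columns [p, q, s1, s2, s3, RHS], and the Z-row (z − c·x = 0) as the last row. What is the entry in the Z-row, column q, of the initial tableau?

The Z-row carries the negated objective coefficients: the q entry is -5.

-5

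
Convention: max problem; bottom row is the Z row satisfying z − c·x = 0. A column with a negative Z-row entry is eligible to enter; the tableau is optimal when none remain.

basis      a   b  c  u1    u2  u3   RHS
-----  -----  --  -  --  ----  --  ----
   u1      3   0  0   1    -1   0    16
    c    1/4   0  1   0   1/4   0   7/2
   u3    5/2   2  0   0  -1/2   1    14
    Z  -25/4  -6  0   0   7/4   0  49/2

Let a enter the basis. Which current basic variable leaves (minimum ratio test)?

Column a entries and ratios — u1: 16/3 = 16/3; c: (7/2)/(1/4) = 14; u3: 14/(5/2) = 28/5.
Smallest ratio is 16/3 in the row of u1, so u1 leaves.

u1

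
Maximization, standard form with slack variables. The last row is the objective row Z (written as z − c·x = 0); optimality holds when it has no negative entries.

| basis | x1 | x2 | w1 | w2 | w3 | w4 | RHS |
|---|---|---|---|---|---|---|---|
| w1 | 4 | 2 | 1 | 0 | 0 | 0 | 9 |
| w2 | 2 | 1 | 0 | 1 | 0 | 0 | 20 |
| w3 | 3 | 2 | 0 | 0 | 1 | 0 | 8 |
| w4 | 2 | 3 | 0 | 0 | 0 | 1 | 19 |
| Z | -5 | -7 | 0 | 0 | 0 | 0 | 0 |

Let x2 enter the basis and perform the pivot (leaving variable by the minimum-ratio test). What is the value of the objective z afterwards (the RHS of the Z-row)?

28

Ratio test on column x2 — row 1: 9/2 = 9/2; row 2: 20/1 = 20; row 3: 8/2 = 4; row 4: 19/3 = 19/3. Minimum is 4 at row 3 (w3 leaves); pivot element 2.
Pivot on row 3; the Z-row RHS becomes 0 − (-7)·4 = 28.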